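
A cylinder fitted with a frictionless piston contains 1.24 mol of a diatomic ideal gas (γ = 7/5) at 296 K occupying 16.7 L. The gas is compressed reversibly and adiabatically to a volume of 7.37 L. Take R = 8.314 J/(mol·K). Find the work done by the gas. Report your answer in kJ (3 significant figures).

Adiabatic: TV^(γ−1) = const with γ = 7/5.
T₂ = T₁ (V₁/V₂)^(γ−1) = 296 × (16.7/7.37)^0.4 = 296 × 1.387 = 410.6 K.
W_by = nCᵥ(T₁ − T₂) = (1.24)(20.79)(296 − 410.6) = -2953 J.

W ≈ -2.95 kJ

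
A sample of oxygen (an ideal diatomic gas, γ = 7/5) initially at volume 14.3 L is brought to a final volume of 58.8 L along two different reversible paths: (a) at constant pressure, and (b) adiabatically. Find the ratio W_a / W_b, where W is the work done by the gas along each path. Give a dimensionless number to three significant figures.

Path (a) isobaric: W = P₁(V₂ − V₁) → W_a/(P₁V₁) = 3.112.
Path (b) adiabatic: W = P₁V₁(1 − (V₁/V₂)^(γ−1))/(γ−1) → W_b/(P₁V₁) = 1.08.
W_a / W_b = 3.112 / 1.08 = 2.882.

W_a / W_b ≈ 2.88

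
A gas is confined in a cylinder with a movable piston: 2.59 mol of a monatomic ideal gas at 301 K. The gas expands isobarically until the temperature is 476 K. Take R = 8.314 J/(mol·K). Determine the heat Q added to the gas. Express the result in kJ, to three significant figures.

Q ≈ 9.42 kJ

Isobaric: W = nRΔT = (2.59)(8.314)(175) = 3768 J.
ΔU = nCᵥΔT with Cᵥ = 3R/2: ΔU = (2.59)(12.47)(175) = 5652 J.
Q = ΔU + W = 5652 + 3768 = 9421 J.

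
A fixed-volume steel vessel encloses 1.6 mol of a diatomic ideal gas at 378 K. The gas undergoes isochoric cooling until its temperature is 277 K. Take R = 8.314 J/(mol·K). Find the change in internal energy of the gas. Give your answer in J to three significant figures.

ΔU ≈ -3360 J

Constant volume ⇒ W = 0, so Q = ΔU = nCᵥΔT with Cᵥ = 5R/2 = 20.79 J/(mol·K).
ΔU = (1.6)(20.79)(277 − 378) = -3359 J.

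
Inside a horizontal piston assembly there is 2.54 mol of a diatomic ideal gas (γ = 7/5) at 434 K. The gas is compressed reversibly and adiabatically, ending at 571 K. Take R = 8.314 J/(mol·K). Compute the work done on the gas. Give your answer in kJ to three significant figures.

Adiabatic ⇒ Q = 0, so W_by = −ΔU = nCᵥ(T₁ − T₂).
Cᵥ = 5R/2 = 20.79 J/(mol·K).
W = (2.54)(20.79)(434 − 571) = -7233 J.
Work on gas = −W_by = 7233 J.

W ≈ 7.23 kJ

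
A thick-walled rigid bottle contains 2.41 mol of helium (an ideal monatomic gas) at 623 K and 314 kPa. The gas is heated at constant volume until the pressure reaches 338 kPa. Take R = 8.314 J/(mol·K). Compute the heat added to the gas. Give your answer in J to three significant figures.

Constant volume ⇒ W = 0, so Q = ΔU = nCᵥΔT with Cᵥ = 3R/2 = 12.47 J/(mol·K).
At constant V, T₂/T₁ = P₂/P₁ ⇒ ΔT = T₁(P₂/P₁ − 1) = 623·(338/314 − 1) = 47.62 K.
ΔU = (2.41)(12.47)(47.62) = 1431 J.

Q ≈ 1430 J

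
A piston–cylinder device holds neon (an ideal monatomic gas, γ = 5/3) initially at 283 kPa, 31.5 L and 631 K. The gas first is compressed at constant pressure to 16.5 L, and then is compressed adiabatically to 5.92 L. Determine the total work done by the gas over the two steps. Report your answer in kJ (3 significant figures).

Step 1 (isobaric): W = PΔV = (283 kPa)(16.5 − 31.5 L) = -4245 J.
After step 1: P = 283 kPa, V = 16.5 L, T = 330.5 K.
Step 2 (adiabatic): W = (P₁V₁ − P₂V₂)/(γ−1) = (4670 − 9248)/0.667 = -6868 J.
W_total = -4245 − 6868 = -11113 J.

W_total ≈ -11.1 kJ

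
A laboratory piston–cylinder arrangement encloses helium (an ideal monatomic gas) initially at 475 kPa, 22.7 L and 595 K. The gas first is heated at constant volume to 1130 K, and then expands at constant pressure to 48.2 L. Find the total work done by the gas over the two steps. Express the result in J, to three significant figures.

W_total ≈ 23000 J

Step 1 (isochoric): W = 0 (constant volume).
After step 1: P = 902.1 kPa (V unchanged).
Step 2 (isobaric): W = PΔV = (902.1 kPa)(48.2 − 22.7 L) = 23004 J.
W_total = 0 + 23004 = 23004 J.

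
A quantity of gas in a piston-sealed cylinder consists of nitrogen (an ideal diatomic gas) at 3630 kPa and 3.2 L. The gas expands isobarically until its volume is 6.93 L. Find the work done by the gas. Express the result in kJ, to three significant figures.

W ≈ 13.5 kJ

Isobaric: W = P ΔV.
W = (3630 kPa)(6.93 − 3.2 L) = (3630)(3.73) = 13540 J.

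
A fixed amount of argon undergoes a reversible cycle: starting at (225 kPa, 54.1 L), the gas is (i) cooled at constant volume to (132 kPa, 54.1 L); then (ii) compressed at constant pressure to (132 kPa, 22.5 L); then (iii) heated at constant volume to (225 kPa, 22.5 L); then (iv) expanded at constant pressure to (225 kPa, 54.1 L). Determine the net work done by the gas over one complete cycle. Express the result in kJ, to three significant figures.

Constant-volume legs do no work.
W(ii) = (132)(22.5 − 54.1) = -4171 J; W(iv) = (225)(54.1 − 22.5) = 7110 J.
W_net = -4171 + 7110 = 2939 J (the clockwise enclosed area).

W_net ≈ 2.94 kJ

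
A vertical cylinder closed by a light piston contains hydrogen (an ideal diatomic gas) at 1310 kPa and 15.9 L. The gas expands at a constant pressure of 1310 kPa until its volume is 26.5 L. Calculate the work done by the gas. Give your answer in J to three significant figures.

W ≈ 13900 J

Isobaric: W = P ΔV.
W = (1310 kPa)(26.5 − 15.9 L) = (1310)(10.6) = 13886 J.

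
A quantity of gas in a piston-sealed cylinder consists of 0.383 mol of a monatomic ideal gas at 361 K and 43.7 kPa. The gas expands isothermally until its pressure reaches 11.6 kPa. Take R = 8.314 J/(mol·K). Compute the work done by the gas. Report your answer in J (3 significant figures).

W ≈ 1520 J

Isothermal process: W = nRT ln(V₂/V₁) = nRT ln(P₁/P₂).
W = (0.383)(8.314)(361) × ln(43.7/11.6)
  = 1150 × ln(3.767) = 1150 × 1.326
W_by_gas = 1525 J.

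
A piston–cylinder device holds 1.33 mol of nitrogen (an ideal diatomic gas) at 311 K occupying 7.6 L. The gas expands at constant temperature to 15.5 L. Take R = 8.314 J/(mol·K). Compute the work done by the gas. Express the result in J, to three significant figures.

Isothermal: W = nRT ln(V₂/V₁).
W = (1.33)(8.314)(311) × ln(15.5/7.6)
  = 3439 × 0.7127
W_by_gas = 2451 J.

W ≈ 2450 J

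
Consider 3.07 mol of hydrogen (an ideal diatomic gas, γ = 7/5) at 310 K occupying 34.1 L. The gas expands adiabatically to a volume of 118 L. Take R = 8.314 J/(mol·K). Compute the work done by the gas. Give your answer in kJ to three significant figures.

Adiabatic: TV^(γ−1) = const with γ = 7/5.
T₂ = T₁ (V₁/V₂)^(γ−1) = 310 × (34.1/118)^0.4 = 310 × 0.6086 = 188.7 K.
W_by = nCᵥ(T₁ − T₂) = (3.07)(20.79)(310 − 188.7) = 7742 J.

W ≈ 7.74 kJ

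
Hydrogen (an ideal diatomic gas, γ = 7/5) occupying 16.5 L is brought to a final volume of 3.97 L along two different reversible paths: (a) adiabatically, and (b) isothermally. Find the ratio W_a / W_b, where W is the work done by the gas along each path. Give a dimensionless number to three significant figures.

Path (a) adiabatic: W = P₁V₁(1 − (V₁/V₂)^(γ−1))/(γ−1) → W_a/(P₁V₁) = -1.92.
Path (b) isothermal: W = P₁V₁ ln(V₂/V₁) → W_b/(P₁V₁) = -1.425.
W_a / W_b = -1.92 / -1.425 = 1.348.

W_a / W_b ≈ 1.35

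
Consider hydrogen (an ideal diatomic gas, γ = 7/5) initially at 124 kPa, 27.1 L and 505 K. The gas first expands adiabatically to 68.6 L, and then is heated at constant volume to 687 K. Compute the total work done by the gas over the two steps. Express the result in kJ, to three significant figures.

Step 1 (adiabatic): W = (P₁V₁ − P₂V₂)/(γ−1) = (3360 − 2318)/0.4 = 2607 J.
Step 2 (isochoric): W = 0 (constant volume).
W_total = 2607 + 0 = 2607 J.

W_total ≈ 2.61 kJ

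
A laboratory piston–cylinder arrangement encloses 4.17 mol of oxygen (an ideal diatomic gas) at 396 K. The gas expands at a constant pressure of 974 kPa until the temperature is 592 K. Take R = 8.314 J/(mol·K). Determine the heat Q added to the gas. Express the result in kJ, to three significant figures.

Q ≈ 23.8 kJ

Isobaric: W = nRΔT = (4.17)(8.314)(196) = 6795 J.
ΔU = nCᵥΔT with Cᵥ = 5R/2: ΔU = (4.17)(20.79)(196) = 16988 J.
Q = ΔU + W = 16988 + 6795 = 23783 J.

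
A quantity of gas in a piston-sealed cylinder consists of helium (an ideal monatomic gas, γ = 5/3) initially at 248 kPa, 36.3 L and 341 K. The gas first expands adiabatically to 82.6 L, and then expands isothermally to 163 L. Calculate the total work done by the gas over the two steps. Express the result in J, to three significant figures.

W_total ≈ 9240 J

Step 1 (adiabatic): W = (P₁V₁ − P₂V₂)/(γ−1) = (9002 − 5204)/0.667 = 5698 J.
After step 1: P = 63 kPa, V = 82.6 L, T = 197.1 K.
Step 2 (isothermal): W = P₁V₁ ln(V₂/V₁) = (5204) ln(163/82.6) = 3537 J.
W_total = 5698 + 3537 = 9235 J.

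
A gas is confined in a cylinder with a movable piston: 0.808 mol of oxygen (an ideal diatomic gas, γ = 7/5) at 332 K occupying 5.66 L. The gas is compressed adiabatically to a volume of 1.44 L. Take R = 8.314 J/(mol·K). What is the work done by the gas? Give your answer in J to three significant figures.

W ≈ -4060 J

Adiabatic: TV^(γ−1) = const with γ = 7/5.
T₂ = T₁ (V₁/V₂)^(γ−1) = 332 × (5.66/1.44)^0.4 = 332 × 1.729 = 574 K.
W_by = nCᵥ(T₁ − T₂) = (0.808)(20.79)(332 − 574) = -4064 J.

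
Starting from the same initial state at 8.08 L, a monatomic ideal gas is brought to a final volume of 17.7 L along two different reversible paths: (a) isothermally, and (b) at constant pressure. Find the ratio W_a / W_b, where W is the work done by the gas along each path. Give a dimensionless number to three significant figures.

W_a / W_b ≈ 0.659

Path (a) isothermal: W = P₁V₁ ln(V₂/V₁) → W_a/(P₁V₁) = 0.7842.
Path (b) isobaric: W = P₁(V₂ − V₁) → W_b/(P₁V₁) = 1.191.
W_a / W_b = 0.7842 / 1.191 = 0.6586.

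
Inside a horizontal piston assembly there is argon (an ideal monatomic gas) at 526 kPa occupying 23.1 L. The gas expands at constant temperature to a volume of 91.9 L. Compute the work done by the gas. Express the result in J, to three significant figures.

Isothermal: W = nRT ln(V₂/V₁) = P₁V₁ ln(V₂/V₁).
P₁V₁ = (526 kPa)(23.1 L) = 12151 J.
W = 12151 × ln(91.9/23.1) = 12151 × 1.381
W_by_gas = 16778 J.

W ≈ 16800 J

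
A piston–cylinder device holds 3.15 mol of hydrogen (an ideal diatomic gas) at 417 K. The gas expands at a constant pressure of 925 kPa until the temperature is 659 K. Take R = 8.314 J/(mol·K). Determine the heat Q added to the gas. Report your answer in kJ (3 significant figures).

Isobaric: W = nRΔT = (3.15)(8.314)(242) = 6338 J.
ΔU = nCᵥΔT with Cᵥ = 5R/2: ΔU = (3.15)(20.79)(242) = 15844 J.
Q = ΔU + W = 15844 + 6338 = 22182 J.

Q ≈ 22.2 kJ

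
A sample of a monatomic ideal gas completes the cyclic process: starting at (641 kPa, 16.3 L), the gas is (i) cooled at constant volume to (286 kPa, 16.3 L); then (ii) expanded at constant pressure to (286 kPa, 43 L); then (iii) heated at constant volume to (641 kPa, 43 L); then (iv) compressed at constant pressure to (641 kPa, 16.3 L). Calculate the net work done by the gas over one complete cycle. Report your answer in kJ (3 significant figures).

W_net ≈ -9.48 kJ

Constant-volume legs do no work.
W(ii) = (286)(43 − 16.3) = 7636 J; W(iv) = (641)(16.3 − 43) = -17115 J.
W_net = 7636 − 17115 = -9478 J (the counter-clockwise enclosed area).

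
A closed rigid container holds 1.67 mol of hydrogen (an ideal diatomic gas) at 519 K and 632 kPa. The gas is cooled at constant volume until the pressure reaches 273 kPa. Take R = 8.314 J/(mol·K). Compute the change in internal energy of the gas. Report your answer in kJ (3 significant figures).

ΔU ≈ -10.2 kJ

Constant volume ⇒ W = 0, so Q = ΔU = nCᵥΔT with Cᵥ = 5R/2 = 20.79 J/(mol·K).
At constant V, T₂/T₁ = P₂/P₁ ⇒ ΔT = T₁(P₂/P₁ − 1) = 519·(273/632 − 1) = -294.8 K.
ΔU = (1.67)(20.79)(-294.8) = -10233 J.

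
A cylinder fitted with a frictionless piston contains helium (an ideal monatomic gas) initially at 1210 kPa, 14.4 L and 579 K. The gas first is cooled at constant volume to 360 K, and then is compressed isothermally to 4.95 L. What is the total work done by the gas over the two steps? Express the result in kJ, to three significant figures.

W_total ≈ -11.6 kJ

Step 1 (isochoric): W = 0 (constant volume).
After step 1: P = 752.3 kPa (V unchanged).
Step 2 (isothermal): W = P₁V₁ ln(V₂/V₁) = (10834) ln(4.95/14.4) = -11569 J.
W_total = 0 − 11569 = -11569 J.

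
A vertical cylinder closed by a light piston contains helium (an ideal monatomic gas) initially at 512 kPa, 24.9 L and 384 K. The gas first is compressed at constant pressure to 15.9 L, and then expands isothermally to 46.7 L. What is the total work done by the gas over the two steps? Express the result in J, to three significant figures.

W_total ≈ 4160 J

Step 1 (isobaric): W = PΔV = (512 kPa)(15.9 − 24.9 L) = -4608 J.
After step 1: P = 512 kPa, V = 15.9 L, T = 245.2 K.
Step 2 (isothermal): W = P₁V₁ ln(V₂/V₁) = (8141) ln(46.7/15.9) = 8771 J.
W_total = -4608 + 8771 = 4163 J.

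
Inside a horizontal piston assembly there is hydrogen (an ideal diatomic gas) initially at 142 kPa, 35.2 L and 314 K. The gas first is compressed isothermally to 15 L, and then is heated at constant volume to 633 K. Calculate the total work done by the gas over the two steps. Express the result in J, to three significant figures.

W_total ≈ -4260 J

Step 1 (isothermal): W = P₁V₁ ln(V₂/V₁) = (4998) ln(15/35.2) = -4264 J.
Step 2 (isochoric): W = 0 (constant volume).
W_total = -4264 + 0 = -4264 J.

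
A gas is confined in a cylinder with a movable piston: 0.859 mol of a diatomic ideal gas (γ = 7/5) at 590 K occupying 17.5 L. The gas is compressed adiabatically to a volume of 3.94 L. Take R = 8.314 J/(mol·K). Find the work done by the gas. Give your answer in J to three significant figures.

W ≈ -8590 J

Adiabatic: TV^(γ−1) = const with γ = 7/5.
T₂ = T₁ (V₁/V₂)^(γ−1) = 590 × (17.5/3.94)^0.4 = 590 × 1.816 = 1071 K.
W_by = nCᵥ(T₁ − T₂) = (0.859)(20.79)(590 − 1071) = -8591 J.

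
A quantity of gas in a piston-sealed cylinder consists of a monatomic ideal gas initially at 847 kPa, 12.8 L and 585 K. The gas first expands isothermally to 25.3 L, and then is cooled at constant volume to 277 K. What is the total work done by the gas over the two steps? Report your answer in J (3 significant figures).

Step 1 (isothermal): W = P₁V₁ ln(V₂/V₁) = (10842) ln(25.3/12.8) = 7387 J.
Step 2 (isochoric): W = 0 (constant volume).
W_total = 7387 + 0 = 7387 J.

W_total ≈ 7390 J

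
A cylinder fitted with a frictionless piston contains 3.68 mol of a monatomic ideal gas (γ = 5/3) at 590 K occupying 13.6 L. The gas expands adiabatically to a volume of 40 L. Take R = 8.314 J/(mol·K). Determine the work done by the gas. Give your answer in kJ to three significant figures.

W ≈ 13.9 kJ

Adiabatic: TV^(γ−1) = const with γ = 5/3.
T₂ = T₁ (V₁/V₂)^(γ−1) = 590 × (13.6/40)^0.667 = 590 × 0.4871 = 287.4 K.
W_by = nCᵥ(T₁ − T₂) = (3.68)(12.47)(590 − 287.4) = 13887 J.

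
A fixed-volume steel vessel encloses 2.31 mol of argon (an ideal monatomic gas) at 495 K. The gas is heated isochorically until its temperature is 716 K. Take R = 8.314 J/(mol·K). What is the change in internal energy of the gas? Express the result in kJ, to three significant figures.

ΔU ≈ 6.37 kJ

Constant volume ⇒ W = 0, so Q = ΔU = nCᵥΔT with Cᵥ = 3R/2 = 12.47 J/(mol·K).
ΔU = (2.31)(12.47)(716 − 495) = 6367 J.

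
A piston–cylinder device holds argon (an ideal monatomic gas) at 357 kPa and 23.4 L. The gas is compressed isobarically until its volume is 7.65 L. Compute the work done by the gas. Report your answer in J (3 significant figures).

Isobaric: W = P ΔV.
W = (357 kPa)(7.65 − 23.4 L) = (357)(-15.75) = -5623 J.

W ≈ -5620 J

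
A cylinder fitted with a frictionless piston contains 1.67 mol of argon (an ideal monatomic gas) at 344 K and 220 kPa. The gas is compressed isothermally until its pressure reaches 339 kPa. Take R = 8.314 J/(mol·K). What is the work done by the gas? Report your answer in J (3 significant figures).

Isothermal process: W = nRT ln(V₂/V₁) = nRT ln(P₁/P₂).
W = (1.67)(8.314)(344) × ln(220/339)
  = 4776 × ln(0.649) = 4776 × -0.4324
W_by_gas = -2065 J.

W ≈ -2070 J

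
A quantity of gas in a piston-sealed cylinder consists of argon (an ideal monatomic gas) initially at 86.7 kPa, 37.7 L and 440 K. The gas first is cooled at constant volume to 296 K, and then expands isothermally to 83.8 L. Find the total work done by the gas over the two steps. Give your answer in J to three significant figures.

Step 1 (isochoric): W = 0 (constant volume).
After step 1: P = 58.33 kPa (V unchanged).
Step 2 (isothermal): W = P₁V₁ ln(V₂/V₁) = (2199) ln(83.8/37.7) = 1756 J.
W_total = 0 + 1756 = 1756 J.

W_total ≈ 1760 J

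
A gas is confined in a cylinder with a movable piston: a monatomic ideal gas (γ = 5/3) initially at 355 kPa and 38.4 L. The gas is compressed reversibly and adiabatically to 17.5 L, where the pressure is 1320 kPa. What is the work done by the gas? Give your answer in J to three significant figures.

W ≈ -14200 J

Adiabatic: W = (P₁V₁ − P₂V₂)/(γ − 1) with γ = 5/3.
P₁V₁ = 13632 J, P₂V₂ = 23100 J.
W = (13632 − 23100) / 0.6667 = -14202 J.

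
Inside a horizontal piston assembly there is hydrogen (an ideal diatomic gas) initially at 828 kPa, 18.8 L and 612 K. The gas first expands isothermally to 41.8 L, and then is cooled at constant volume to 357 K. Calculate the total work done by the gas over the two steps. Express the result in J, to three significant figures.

Step 1 (isothermal): W = P₁V₁ ln(V₂/V₁) = (15566) ln(41.8/18.8) = 12438 J.
Step 2 (isochoric): W = 0 (constant volume).
W_total = 12438 + 0 = 12438 J.

W_total ≈ 12400 J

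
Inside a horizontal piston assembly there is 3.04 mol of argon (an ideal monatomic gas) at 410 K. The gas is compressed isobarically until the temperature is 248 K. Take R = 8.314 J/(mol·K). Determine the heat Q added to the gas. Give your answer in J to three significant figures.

Q ≈ -10200 J

Isobaric: W = nRΔT = (3.04)(8.314)(-162) = -4094 J.
ΔU = nCᵥΔT with Cᵥ = 3R/2: ΔU = (3.04)(12.47)(-162) = -6142 J.
Q = ΔU + W = -6142 − 4094 = -10236 J.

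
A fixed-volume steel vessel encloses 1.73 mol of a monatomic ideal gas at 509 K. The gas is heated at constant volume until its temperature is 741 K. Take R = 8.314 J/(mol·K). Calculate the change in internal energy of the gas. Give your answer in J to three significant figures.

Constant volume ⇒ W = 0, so Q = ΔU = nCᵥΔT with Cᵥ = 3R/2 = 12.47 J/(mol·K).
ΔU = (1.73)(12.47)(741 − 509) = 5005 J.

ΔU ≈ 5010 J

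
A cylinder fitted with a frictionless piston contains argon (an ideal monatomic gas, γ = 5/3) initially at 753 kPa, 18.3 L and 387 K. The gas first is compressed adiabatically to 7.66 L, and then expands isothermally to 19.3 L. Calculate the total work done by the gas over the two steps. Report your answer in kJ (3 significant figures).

W_total ≈ 6.49 kJ

Step 1 (adiabatic): W = (P₁V₁ − P₂V₂)/(γ−1) = (13780 − 24626)/0.667 = -16269 J.
After step 1: P = 3215 kPa, V = 7.66 L, T = 691.6 K.
Step 2 (isothermal): W = P₁V₁ ln(V₂/V₁) = (24626) ln(19.3/7.66) = 22757 J.
W_total = -16269 + 22757 = 6488 J.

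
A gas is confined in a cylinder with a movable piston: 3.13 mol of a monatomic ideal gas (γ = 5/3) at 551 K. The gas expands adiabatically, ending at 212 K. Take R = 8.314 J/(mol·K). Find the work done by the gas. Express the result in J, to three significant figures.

W ≈ 13200 J

Adiabatic ⇒ Q = 0, so W_by = −ΔU = nCᵥ(T₁ − T₂).
Cᵥ = 3R/2 = 12.47 J/(mol·K).
W = (3.13)(12.47)(551 − 212) = 13233 J.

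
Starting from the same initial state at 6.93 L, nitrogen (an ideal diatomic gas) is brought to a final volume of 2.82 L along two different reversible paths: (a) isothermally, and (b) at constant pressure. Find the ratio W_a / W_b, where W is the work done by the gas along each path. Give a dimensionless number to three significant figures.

W_a / W_b ≈ 1.52

Path (a) isothermal: W = P₁V₁ ln(V₂/V₁) → W_a/(P₁V₁) = -0.8991.
Path (b) isobaric: W = P₁(V₂ − V₁) → W_b/(P₁V₁) = -0.5931.
W_a / W_b = -0.8991 / -0.5931 = 1.516.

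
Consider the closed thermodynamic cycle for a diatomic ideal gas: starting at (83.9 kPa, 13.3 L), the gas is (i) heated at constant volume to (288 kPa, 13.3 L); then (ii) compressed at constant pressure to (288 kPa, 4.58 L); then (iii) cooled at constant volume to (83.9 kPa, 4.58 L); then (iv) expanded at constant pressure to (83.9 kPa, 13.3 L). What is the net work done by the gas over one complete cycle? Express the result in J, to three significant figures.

W_net ≈ -1780 J

Constant-volume legs do no work.
W(ii) = (288)(4.58 − 13.3) = -2511 J; W(iv) = (83.9)(13.3 − 4.58) = 731.6 J.
W_net = -2511 + 731.6 = -1780 J (the counter-clockwise enclosed area).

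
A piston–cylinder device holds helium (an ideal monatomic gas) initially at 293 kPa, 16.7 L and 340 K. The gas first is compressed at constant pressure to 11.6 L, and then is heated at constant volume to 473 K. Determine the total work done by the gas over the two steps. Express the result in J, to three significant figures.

Step 1 (isobaric): W = PΔV = (293 kPa)(11.6 − 16.7 L) = -1494 J.
Step 2 (isochoric): W = 0 (constant volume).
W_total = -1494 + 0 = -1494 J.

W_total ≈ -1490 J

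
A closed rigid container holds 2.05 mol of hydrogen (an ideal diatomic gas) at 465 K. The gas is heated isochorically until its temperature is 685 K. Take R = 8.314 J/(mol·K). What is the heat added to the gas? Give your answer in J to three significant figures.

Constant volume ⇒ W = 0, so Q = ΔU = nCᵥΔT with Cᵥ = 5R/2 = 20.79 J/(mol·K).
ΔU = (2.05)(20.79)(685 − 465) = 9374 J.

Q ≈ 9370 J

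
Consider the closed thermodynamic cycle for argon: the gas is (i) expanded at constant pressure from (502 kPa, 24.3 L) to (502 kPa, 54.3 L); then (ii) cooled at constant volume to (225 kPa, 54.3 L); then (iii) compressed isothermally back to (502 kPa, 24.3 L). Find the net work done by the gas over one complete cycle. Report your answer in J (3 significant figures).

W_net ≈ 5240 J

Leg (i): W = PΔV = (502)(54.3 − 24.3) = 15060 J.
Leg (ii): W = 0.
Leg (iii): W = PᵢVᵢ ln(V_f/Vᵢ) = (12218) ln(24.3/54.3) = -9823 J.
W_net = 15060 − 9823 = 5237 J.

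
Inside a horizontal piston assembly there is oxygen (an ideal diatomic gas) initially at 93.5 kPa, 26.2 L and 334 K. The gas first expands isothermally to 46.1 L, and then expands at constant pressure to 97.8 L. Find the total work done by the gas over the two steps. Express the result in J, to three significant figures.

W_total ≈ 4130 J

Step 1 (isothermal): W = P₁V₁ ln(V₂/V₁) = (2450) ln(46.1/26.2) = 1384 J.
After step 1: P = 53.14 kPa, V = 46.1 L, T = 334 K.
Step 2 (isobaric): W = PΔV = (53.14 kPa)(97.8 − 46.1 L) = 2747 J.
W_total = 1384 + 2747 = 4131 J.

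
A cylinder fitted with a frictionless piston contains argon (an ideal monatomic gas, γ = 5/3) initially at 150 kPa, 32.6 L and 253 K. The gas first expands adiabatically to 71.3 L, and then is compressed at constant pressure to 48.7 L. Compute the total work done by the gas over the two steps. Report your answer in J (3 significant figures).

Step 1 (adiabatic): W = (P₁V₁ − P₂V₂)/(γ−1) = (4890 − 2902)/0.667 = 2982 J.
After step 1: P = 40.7 kPa, V = 71.3 L, T = 150.2 K.
Step 2 (isobaric): W = PΔV = (40.7 kPa)(48.7 − 71.3 L) = -919.9 J.
W_total = 2982 − 919.9 = 2062 J.

W_total ≈ 2060 J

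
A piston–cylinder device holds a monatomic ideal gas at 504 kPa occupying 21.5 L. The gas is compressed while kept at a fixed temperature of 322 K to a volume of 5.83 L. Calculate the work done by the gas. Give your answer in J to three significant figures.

W ≈ -14100 J

Isothermal: W = nRT ln(V₂/V₁) = P₁V₁ ln(V₂/V₁).
P₁V₁ = (504 kPa)(21.5 L) = 10836 J.
W = 10836 × ln(5.83/21.5) = 10836 × -1.305
W_by_gas = -14141 J.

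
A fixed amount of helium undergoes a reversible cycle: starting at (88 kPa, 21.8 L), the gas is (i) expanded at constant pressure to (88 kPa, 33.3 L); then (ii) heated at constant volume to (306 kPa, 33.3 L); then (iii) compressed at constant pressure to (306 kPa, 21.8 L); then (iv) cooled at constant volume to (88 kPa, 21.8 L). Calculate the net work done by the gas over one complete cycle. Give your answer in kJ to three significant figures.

Constant-volume legs do no work.
W(i) = (88)(33.3 − 21.8) = 1012 J; W(iii) = (306)(21.8 − 33.3) = -3519 J.
W_net = 1012 − 3519 = -2507 J (the counter-clockwise enclosed area).

W_net ≈ -2.51 kJ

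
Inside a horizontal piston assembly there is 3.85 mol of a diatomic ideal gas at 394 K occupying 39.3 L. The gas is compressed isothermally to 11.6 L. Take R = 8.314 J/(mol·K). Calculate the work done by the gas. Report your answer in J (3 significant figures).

Isothermal: W = nRT ln(V₂/V₁).
W = (3.85)(8.314)(394) × ln(11.6/39.3)
  = 12612 × -1.22
W_by_gas = -15389 J.

W ≈ -15400 J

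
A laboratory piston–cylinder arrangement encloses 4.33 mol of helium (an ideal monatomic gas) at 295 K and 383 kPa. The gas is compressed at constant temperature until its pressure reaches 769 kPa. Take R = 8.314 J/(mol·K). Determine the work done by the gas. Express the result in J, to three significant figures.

W ≈ -7400 J

Isothermal process: W = nRT ln(V₂/V₁) = nRT ln(P₁/P₂).
W = (4.33)(8.314)(295) × ln(383/769)
  = 10620 × ln(0.498) = 10620 × -0.6971
W_by_gas = -7403 J.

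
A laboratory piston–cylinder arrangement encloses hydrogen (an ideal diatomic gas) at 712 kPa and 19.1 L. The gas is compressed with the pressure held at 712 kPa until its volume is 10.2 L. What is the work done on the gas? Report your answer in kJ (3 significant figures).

W ≈ 6.34 kJ

Isobaric: W = P ΔV.
W = (712 kPa)(10.2 − 19.1 L) = (712)(-8.9) = -6337 J.
Work on gas = −W_by = 6337 J.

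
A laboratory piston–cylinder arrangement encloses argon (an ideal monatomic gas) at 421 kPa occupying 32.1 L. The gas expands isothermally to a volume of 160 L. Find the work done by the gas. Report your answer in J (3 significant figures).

Isothermal: W = nRT ln(V₂/V₁) = P₁V₁ ln(V₂/V₁).
P₁V₁ = (421 kPa)(32.1 L) = 13514 J.
W = 13514 × ln(160/32.1) = 13514 × 1.606
W_by_gas = 21708 J.

W ≈ 21700 J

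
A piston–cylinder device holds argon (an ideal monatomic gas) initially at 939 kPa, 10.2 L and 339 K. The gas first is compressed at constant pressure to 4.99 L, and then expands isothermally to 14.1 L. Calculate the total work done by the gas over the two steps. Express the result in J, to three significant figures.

Step 1 (isobaric): W = PΔV = (939 kPa)(4.99 − 10.2 L) = -4892 J.
After step 1: P = 939 kPa, V = 4.99 L, T = 165.8 K.
Step 2 (isothermal): W = P₁V₁ ln(V₂/V₁) = (4686) ln(14.1/4.99) = 4867 J.
W_total = -4892 + 4867 = -25.06 J.

W_total ≈ -25.1 J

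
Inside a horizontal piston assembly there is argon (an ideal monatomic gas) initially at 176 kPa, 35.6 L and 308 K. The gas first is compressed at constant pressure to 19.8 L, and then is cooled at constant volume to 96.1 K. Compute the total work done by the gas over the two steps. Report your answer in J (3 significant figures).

Step 1 (isobaric): W = PΔV = (176 kPa)(19.8 − 35.6 L) = -2781 J.
Step 2 (isochoric): W = 0 (constant volume).
W_total = -2781 + 0 = -2781 J.

W_total ≈ -2780 J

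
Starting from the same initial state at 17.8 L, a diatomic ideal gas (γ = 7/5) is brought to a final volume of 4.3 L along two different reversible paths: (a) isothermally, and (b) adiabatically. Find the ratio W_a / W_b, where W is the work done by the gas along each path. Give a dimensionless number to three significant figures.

Path (a) isothermal: W = P₁V₁ ln(V₂/V₁) → W_a/(P₁V₁) = -1.421.
Path (b) adiabatic: W = P₁V₁(1 − (V₁/V₂)^(γ−1))/(γ−1) → W_b/(P₁V₁) = -1.913.
W_a / W_b = -1.421 / -1.913 = 0.7426.

W_a / W_b ≈ 0.743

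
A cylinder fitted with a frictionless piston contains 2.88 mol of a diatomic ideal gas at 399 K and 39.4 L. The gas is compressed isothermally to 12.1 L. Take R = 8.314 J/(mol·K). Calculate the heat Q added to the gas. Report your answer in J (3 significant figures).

Q ≈ -11300 J

Isothermal ⇒ ΔU = 0, so Q = W = nRT ln(V₂/V₁).
Q = (2.88)(8.314)(399) ln(12.1/39.4) = 9554 × -1.181 = -11279 J.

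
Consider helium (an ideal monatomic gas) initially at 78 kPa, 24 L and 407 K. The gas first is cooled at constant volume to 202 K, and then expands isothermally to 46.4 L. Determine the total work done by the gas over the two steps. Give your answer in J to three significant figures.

W_total ≈ 613 J

Step 1 (isochoric): W = 0 (constant volume).
After step 1: P = 38.71 kPa (V unchanged).
Step 2 (isothermal): W = P₁V₁ ln(V₂/V₁) = (929.1) ln(46.4/24) = 612.5 J.
W_total = 0 + 612.5 = 612.5 J.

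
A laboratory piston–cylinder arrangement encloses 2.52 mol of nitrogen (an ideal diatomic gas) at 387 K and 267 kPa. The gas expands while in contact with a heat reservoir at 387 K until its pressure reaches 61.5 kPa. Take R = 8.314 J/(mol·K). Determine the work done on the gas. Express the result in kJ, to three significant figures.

Isothermal process: W = nRT ln(V₂/V₁) = nRT ln(P₁/P₂).
W = (2.52)(8.314)(387) × ln(267/61.5)
  = 8108 × ln(4.341) = 8108 × 1.468
W_by_gas = 11904 J; work on gas = −W_by = -11904 J.

W ≈ -11.9 kJ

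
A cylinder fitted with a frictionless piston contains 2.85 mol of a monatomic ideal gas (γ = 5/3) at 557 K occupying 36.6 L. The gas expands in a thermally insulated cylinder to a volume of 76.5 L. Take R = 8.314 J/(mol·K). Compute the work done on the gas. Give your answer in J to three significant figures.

Adiabatic: TV^(γ−1) = const with γ = 5/3.
T₂ = T₁ (V₁/V₂)^(γ−1) = 557 × (36.6/76.5)^0.667 = 557 × 0.6117 = 340.7 K.
W_by = nCᵥ(T₁ − T₂) = (2.85)(12.47)(557 − 340.7) = 7687 J.
Work on gas = −W_by = -7687 J.

W ≈ -7690 J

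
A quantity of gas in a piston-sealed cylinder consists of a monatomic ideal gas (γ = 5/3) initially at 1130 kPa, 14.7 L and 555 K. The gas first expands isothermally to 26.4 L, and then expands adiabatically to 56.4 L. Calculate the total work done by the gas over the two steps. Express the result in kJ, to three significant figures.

Step 1 (isothermal): W = P₁V₁ ln(V₂/V₁) = (16611) ln(26.4/14.7) = 9726 J.
After step 1: P = 629.2 kPa, V = 26.4 L, T = 555 K.
Step 2 (adiabatic): W = (P₁V₁ − P₂V₂)/(γ−1) = (16611 − 10014)/0.667 = 9895 J.
W_total = 9726 + 9895 = 19621 J.

W_total ≈ 19.6 kJ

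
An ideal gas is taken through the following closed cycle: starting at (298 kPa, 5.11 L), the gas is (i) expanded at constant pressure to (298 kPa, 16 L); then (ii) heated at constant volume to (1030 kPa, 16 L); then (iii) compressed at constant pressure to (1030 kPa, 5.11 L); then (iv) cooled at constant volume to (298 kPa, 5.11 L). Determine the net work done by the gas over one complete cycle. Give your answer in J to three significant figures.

W_net ≈ -7970 J

Constant-volume legs do no work.
W(i) = (298)(16 − 5.11) = 3245 J; W(iii) = (1030)(5.11 − 16) = -11217 J.
W_net = 3245 − 11217 = -7971 J (the counter-clockwise enclosed area).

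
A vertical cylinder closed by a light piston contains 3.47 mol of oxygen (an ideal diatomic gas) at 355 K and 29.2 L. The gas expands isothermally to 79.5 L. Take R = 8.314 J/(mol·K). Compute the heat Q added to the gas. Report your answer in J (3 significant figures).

Isothermal ⇒ ΔU = 0, so Q = W = nRT ln(V₂/V₁).
Q = (3.47)(8.314)(355) ln(79.5/29.2) = 10242 × 1.002 = 10258 J.

Q ≈ 10300 J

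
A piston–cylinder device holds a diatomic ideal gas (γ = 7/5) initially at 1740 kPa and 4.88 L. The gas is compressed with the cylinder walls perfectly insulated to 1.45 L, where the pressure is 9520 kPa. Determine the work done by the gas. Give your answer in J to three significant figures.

W ≈ -13300 J

Adiabatic: W = (P₁V₁ − P₂V₂)/(γ − 1) with γ = 7/5.
P₁V₁ = 8491 J, P₂V₂ = 13804 J.
W = (8491 − 13804) / 0.4 = -13282 J.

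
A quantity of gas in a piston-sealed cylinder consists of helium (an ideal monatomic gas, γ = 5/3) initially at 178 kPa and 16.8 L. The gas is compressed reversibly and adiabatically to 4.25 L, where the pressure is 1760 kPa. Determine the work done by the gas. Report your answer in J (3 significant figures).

Adiabatic: W = (P₁V₁ − P₂V₂)/(γ − 1) with γ = 5/3.
P₁V₁ = 2990 J, P₂V₂ = 7480 J.
W = (2990 − 7480) / 0.6667 = -6734 J.

W ≈ -6730 J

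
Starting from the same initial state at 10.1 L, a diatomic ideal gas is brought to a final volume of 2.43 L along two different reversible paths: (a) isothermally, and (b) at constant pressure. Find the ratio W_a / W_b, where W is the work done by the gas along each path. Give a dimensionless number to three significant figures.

W_a / W_b ≈ 1.88

Path (a) isothermal: W = P₁V₁ ln(V₂/V₁) → W_a/(P₁V₁) = -1.425.
Path (b) isobaric: W = P₁(V₂ − V₁) → W_b/(P₁V₁) = -0.7594.
W_a / W_b = -1.425 / -0.7594 = 1.876.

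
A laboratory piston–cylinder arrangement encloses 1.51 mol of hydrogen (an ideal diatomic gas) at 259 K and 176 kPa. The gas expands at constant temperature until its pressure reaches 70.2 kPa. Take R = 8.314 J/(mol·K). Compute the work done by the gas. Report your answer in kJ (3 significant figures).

Isothermal process: W = nRT ln(V₂/V₁) = nRT ln(P₁/P₂).
W = (1.51)(8.314)(259) × ln(176/70.2)
  = 3252 × ln(2.507) = 3252 × 0.9191
W_by_gas = 2989 J.

W ≈ 2.99 kJ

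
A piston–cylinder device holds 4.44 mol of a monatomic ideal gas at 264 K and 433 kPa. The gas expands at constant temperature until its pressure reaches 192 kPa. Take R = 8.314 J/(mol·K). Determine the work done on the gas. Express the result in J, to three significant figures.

Isothermal process: W = nRT ln(V₂/V₁) = nRT ln(P₁/P₂).
W = (4.44)(8.314)(264) × ln(433/192)
  = 9745 × ln(2.255) = 9745 × 0.8132
W_by_gas = 7925 J; work on gas = −W_by = -7925 J.

W ≈ -7930 J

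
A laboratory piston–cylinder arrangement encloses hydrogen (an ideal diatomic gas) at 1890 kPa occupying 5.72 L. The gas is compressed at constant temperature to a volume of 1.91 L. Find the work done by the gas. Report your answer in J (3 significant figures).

W ≈ -11900 J

Isothermal: W = nRT ln(V₂/V₁) = P₁V₁ ln(V₂/V₁).
P₁V₁ = (1890 kPa)(5.72 L) = 10811 J.
W = 10811 × ln(1.91/5.72) = 10811 × -1.097
W_by_gas = -11858 J.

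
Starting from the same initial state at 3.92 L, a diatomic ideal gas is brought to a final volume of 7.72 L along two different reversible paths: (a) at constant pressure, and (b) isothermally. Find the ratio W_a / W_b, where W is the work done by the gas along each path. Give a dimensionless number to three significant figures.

Path (a) isobaric: W = P₁(V₂ − V₁) → W_a/(P₁V₁) = 0.9694.
Path (b) isothermal: W = P₁V₁ ln(V₂/V₁) → W_b/(P₁V₁) = 0.6777.
W_a / W_b = 0.9694 / 0.6777 = 1.43.

W_a / W_b ≈ 1.43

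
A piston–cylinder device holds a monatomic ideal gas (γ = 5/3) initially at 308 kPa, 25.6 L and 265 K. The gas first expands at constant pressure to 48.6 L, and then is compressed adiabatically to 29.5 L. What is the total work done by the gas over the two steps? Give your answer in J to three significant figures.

Step 1 (isobaric): W = PΔV = (308 kPa)(48.6 − 25.6 L) = 7084 J.
After step 1: P = 308 kPa, V = 48.6 L, T = 503.1 K.
Step 2 (adiabatic): W = (P₁V₁ − P₂V₂)/(γ−1) = (14969 − 20880)/0.667 = -8867 J.
W_total = 7084 − 8867 = -1783 J.

W_total ≈ -1780 J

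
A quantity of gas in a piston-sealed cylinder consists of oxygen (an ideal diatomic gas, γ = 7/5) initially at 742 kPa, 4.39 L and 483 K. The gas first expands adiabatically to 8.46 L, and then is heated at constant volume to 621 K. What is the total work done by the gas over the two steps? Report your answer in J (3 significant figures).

W_total ≈ 1880 J

Step 1 (adiabatic): W = (P₁V₁ − P₂V₂)/(γ−1) = (3257 − 2506)/0.4 = 1880 J.
Step 2 (isochoric): W = 0 (constant volume).
W_total = 1880 + 0 = 1880 J.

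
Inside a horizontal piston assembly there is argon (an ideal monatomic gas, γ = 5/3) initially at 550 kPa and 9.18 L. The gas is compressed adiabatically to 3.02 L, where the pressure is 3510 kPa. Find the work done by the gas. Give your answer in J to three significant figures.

W ≈ -8330 J

Adiabatic: W = (P₁V₁ − P₂V₂)/(γ − 1) with γ = 5/3.
P₁V₁ = 5049 J, P₂V₂ = 10600 J.
W = (5049 − 10600) / 0.6667 = -8327 J.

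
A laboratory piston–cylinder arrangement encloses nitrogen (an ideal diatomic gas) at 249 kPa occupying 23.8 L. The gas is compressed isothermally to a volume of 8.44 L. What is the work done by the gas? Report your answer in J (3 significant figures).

W ≈ -6140 J

Isothermal: W = nRT ln(V₂/V₁) = P₁V₁ ln(V₂/V₁).
P₁V₁ = (249 kPa)(23.8 L) = 5926 J.
W = 5926 × ln(8.44/23.8) = 5926 × -1.037
W_by_gas = -6144 J.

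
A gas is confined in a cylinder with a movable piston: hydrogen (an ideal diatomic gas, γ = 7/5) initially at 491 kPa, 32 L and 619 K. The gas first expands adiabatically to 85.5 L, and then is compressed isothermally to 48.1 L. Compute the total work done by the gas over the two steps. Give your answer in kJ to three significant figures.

W_total ≈ 6.67 kJ

Step 1 (adiabatic): W = (P₁V₁ − P₂V₂)/(γ−1) = (15712 − 10605)/0.4 = 12768 J.
After step 1: P = 124 kPa, V = 85.5 L, T = 417.8 K.
Step 2 (isothermal): W = P₁V₁ ln(V₂/V₁) = (10605) ln(48.1/85.5) = -6100 J.
W_total = 12768 − 6100 = 6668 J.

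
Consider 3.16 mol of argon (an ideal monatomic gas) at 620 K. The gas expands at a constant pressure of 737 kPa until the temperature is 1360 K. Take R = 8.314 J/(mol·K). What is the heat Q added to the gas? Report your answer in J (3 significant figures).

Isobaric: W = nRΔT = (3.16)(8.314)(740) = 19441 J.
ΔU = nCᵥΔT with Cᵥ = 3R/2: ΔU = (3.16)(12.47)(740) = 29162 J.
Q = ΔU + W = 29162 + 19441 = 48604 J.

Q ≈ 48600 J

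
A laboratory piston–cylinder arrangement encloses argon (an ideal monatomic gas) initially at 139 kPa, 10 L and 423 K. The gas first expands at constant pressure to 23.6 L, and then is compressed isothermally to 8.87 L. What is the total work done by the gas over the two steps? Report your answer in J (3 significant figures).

W_total ≈ -1320 J

Step 1 (isobaric): W = PΔV = (139 kPa)(23.6 − 10 L) = 1890 J.
After step 1: P = 139 kPa, V = 23.6 L, T = 998.3 K.
Step 2 (isothermal): W = P₁V₁ ln(V₂/V₁) = (3280) ln(8.87/23.6) = -3210 J.
W_total = 1890 − 3210 = -1320 J.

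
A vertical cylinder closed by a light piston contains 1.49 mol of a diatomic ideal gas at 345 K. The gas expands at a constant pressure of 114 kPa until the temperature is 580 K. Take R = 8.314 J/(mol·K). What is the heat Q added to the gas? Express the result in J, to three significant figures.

Q ≈ 10200 J

Isobaric: W = nRΔT = (1.49)(8.314)(235) = 2911 J.
ΔU = nCᵥΔT with Cᵥ = 5R/2: ΔU = (1.49)(20.79)(235) = 7278 J.
Q = ΔU + W = 7278 + 2911 = 10189 J.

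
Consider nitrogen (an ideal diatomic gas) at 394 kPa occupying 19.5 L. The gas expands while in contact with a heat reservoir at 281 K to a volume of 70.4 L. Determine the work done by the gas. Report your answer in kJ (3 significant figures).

W ≈ 9.86 kJ

Isothermal: W = nRT ln(V₂/V₁) = P₁V₁ ln(V₂/V₁).
P₁V₁ = (394 kPa)(19.5 L) = 7683 J.
W = 7683 × ln(70.4/19.5) = 7683 × 1.284
W_by_gas = 9863 J.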